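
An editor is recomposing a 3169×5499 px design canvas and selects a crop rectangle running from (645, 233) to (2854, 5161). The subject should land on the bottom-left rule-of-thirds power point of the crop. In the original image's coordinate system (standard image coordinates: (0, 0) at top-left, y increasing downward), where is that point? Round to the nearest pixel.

Crop width = 2854 − 645 = 2209 px; one third is 736.33 px.
Crop height = 5161 − 233 = 4928 px; one third is 1642.67 px.
The bottom-left point is one-third across and two-thirds down within the crop:
x = 645 + 1 × 736.33 ≈ 1381; y = 233 + 2 × 1642.67 ≈ 3518.

x = 1381 px, y = 3518 px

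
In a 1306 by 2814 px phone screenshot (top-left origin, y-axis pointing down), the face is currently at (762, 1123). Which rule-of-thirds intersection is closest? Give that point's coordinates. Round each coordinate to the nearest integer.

Third lines: x ∈ {435, 871}, y ∈ {938, 1876}.
762 is closer to x = 871; 1123 is closer to y = 938.
So the nearest intersection is the upper-right power point.

x = 871 px, y = 938 px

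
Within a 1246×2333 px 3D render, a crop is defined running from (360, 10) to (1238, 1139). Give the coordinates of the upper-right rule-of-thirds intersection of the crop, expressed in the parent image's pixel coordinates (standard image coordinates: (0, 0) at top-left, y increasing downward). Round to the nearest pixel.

Crop width = 1238 − 360 = 878 px; one third is 292.67 px.
Crop height = 1139 − 10 = 1129 px; one third is 376.33 px.
The upper-right point is two-thirds across and one-third down within the crop:
x = 360 + 2 × 292.67 ≈ 945; y = 10 + 1 × 376.33 ≈ 386.

x = 945 px, y = 386 px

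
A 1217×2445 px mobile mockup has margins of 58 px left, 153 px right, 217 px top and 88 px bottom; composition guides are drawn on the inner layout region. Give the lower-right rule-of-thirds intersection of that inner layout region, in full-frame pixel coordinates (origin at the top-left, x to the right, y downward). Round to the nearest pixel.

(729, 1644)

Content width = 1217 − 58 − 153 = 1006 px; content height = 2445 − 217 − 88 = 2140 px.
Lower-right is two-thirds across and two-thirds down within the inner layout region.
x = 58 + 2 × 1006/3 = 58 + 670.67 ≈ 729
y = 217 + 2 × 2140/3 = 217 + 1426.67 ≈ 1644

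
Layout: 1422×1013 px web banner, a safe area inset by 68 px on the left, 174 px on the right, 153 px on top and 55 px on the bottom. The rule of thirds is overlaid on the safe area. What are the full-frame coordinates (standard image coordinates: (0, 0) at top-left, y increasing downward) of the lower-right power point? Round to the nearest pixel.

Content width = 1422 − 68 − 174 = 1180 px; content height = 1013 − 153 − 55 = 805 px.
Lower-right is two-thirds across and two-thirds down within the safe area.
x = 68 + 2 × 1180/3 = 68 + 786.67 ≈ 855
y = 153 + 2 × 805/3 = 153 + 536.67 ≈ 690

(855, 690)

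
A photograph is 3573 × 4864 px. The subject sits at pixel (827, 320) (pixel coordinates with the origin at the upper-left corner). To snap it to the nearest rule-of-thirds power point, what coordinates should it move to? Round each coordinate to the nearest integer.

Third lines: x ∈ {1191, 2382}, y ∈ {1621, 3243}.
827 is closer to x = 1191; 320 is closer to y = 1621.
So the nearest intersection is the upper-left power point.

x = 1191 px, y = 1621 px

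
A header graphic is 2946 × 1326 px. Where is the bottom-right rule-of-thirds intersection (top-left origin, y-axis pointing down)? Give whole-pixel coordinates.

The bottom-right point sits two-thirds of the way across and two-thirds of the way down.
x = 2 × 2946/3 ≈ 1964; y = 2 × 1326/3 ≈ 884.

x = 1964 px, y = 884 px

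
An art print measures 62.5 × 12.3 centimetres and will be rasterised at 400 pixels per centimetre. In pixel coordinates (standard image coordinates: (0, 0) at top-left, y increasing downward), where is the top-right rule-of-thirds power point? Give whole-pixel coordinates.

In pixels the canvas is 62.5 × 400 = 25000 wide and 12.3 × 400 = 4920 tall.
The top-right point is two-thirds across and one-third down:
x = 2 × 25000/3 ≈ 16667; y = 1 × 4920/3 ≈ 1640.

x = 16667 px, y = 1640 px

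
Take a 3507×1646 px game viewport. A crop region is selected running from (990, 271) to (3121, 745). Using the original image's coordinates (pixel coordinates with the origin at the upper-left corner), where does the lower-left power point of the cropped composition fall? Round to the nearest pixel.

Crop width = 3121 − 990 = 2131 px; one third is 710.33 px.
Crop height = 745 − 271 = 474 px; one third is 158.00 px.
The lower-left point is one-third across and two-thirds down within the crop:
x = 990 + 1 × 710.33 ≈ 1700; y = 271 + 2 × 158.00 ≈ 587.

x = 1700 px, y = 587 px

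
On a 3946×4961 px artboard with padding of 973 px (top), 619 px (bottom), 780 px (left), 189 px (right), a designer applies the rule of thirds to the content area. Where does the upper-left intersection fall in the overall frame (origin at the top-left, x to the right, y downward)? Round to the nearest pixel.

x = 1772 px, y = 2096 px

Content width = 3946 − 780 − 189 = 2977 px; content height = 4961 − 973 − 619 = 3369 px.
Upper-left is one-third across and one-third down within the content area.
x = 780 + 1 × 2977/3 = 780 + 992.33 ≈ 1772
y = 973 + 1 × 3369/3 = 973 + 1123.00 ≈ 2096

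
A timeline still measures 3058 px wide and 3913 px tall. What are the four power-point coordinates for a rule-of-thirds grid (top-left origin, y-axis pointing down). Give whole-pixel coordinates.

(1019, 1304), (2039, 1304), (1019, 2609), (2039, 2609)

One third of 3058 is 1019.33; one third of 3913 is 1304.33.
Vertical third lines at x = 1019 and x = 2039; horizontal third lines at y = 1304 and y = 2609.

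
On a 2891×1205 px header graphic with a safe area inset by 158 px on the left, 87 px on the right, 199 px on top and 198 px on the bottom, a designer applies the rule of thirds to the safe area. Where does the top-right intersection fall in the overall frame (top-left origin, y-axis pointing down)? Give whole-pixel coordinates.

Content width = 2891 − 158 − 87 = 2646 px; content height = 1205 − 199 − 198 = 808 px.
Top-right is two-thirds across and one-third down within the safe area.
x = 158 + 2 × 2646/3 = 158 + 1764.00 ≈ 1922
y = 199 + 1 × 808/3 = 199 + 269.33 ≈ 468

x = 1922 px, y = 468 px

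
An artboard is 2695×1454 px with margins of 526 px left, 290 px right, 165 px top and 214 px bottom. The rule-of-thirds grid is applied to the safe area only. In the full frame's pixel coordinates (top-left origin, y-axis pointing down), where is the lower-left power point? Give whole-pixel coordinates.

Content width = 2695 − 526 − 290 = 1879 px; content height = 1454 − 165 − 214 = 1075 px.
Lower-left is one-third across and two-thirds down within the safe area.
x = 526 + 1 × 1879/3 = 526 + 626.33 ≈ 1152
y = 165 + 2 × 1075/3 = 165 + 716.67 ≈ 882

x = 1152 px, y = 882 px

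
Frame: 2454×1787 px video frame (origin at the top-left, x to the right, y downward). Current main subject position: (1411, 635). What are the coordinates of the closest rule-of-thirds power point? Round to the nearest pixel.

Third lines: x ∈ {818, 1636}, y ∈ {596, 1191}.
1411 is closer to x = 1636; 635 is closer to y = 596.
So the nearest intersection is the upper-right power point.

x = 1636 px, y = 596 px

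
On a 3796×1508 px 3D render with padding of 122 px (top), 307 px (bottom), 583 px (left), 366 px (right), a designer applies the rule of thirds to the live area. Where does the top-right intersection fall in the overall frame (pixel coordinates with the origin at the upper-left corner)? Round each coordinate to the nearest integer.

(2481, 482)

Content width = 3796 − 583 − 366 = 2847 px; content height = 1508 − 122 − 307 = 1079 px.
Top-right is two-thirds across and one-third down within the live area.
x = 583 + 2 × 2847/3 = 583 + 1898.00 ≈ 2481
y = 122 + 1 × 1079/3 = 122 + 359.67 ≈ 482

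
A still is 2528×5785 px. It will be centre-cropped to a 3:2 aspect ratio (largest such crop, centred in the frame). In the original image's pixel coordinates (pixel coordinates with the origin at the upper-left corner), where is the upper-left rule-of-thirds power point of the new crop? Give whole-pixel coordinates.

(843, 2612)

2528/5785 < 3/2, so the 3:2 crop keeps the full width 2528 and trims height to 2528 × 2/3 = 1685.33 px.
Top offset = (5785 − 1685.33)/2 = 2049.83 px; left offset = 0.
Upper-left is one-third across and one-third down within the crop:
x = 0.00 + 1 × 2528.00/3 ≈ 843; y = 2049.83 + 1 × 1685.33/3 ≈ 2612.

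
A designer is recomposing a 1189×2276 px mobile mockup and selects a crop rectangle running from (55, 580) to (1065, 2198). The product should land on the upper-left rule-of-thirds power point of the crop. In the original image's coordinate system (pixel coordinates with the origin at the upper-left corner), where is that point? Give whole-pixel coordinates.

(392, 1119)

Crop width = 1065 − 55 = 1010 px; one third is 336.67 px.
Crop height = 2198 − 580 = 1618 px; one third is 539.33 px.
The upper-left point is one-third across and one-third down within the crop:
x = 55 + 1 × 336.67 ≈ 392; y = 580 + 1 × 539.33 ≈ 1119.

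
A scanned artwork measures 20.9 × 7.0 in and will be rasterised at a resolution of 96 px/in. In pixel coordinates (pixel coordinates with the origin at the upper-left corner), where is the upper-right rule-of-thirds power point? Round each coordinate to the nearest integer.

(1338, 224)

In pixels the canvas is 20.9 × 96 = 2006.4 wide and 7.0 × 96 = 672 tall.
The upper-right point is two-thirds across and one-third down:
x = 2 × 2006.4/3 ≈ 1338; y = 1 × 672/3 ≈ 224.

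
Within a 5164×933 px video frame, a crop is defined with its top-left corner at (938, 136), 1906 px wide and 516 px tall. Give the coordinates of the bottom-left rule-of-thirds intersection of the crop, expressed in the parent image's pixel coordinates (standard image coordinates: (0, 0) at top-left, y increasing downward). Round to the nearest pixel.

One third of the crop width 1906 is 635.33 px.
One third of the crop height 516 is 172.00 px.
The bottom-left point is one-third across and two-thirds down within the crop:
x = 938 + 1 × 635.33 ≈ 1573; y = 136 + 2 × 172.00 ≈ 480.

x = 1573 px, y = 480 px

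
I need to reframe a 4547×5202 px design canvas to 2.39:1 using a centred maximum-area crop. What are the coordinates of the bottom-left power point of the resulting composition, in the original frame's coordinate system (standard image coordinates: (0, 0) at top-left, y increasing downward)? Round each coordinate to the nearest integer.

(1516, 2918)

4547/5202 < 2.39/1, so the 2.39:1 crop keeps the full width 4547 and trims height to 4547 × 1/2.39 = 1902.51 px.
Top offset = (5202 − 1902.51)/2 = 1649.74 px; left offset = 0.
Bottom-left is one-third across and two-thirds down within the crop:
x = 0.00 + 1 × 4547.00/3 ≈ 1516; y = 1649.74 + 2 × 1902.51/3 ≈ 2918.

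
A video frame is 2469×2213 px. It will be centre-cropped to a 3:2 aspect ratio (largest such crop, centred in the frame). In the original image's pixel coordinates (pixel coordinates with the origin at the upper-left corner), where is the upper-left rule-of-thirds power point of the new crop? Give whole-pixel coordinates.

2469/2213 < 3/2, so the 3:2 crop keeps the full width 2469 and trims height to 2469 × 2/3 = 1646.00 px.
Top offset = (2213 − 1646.00)/2 = 283.50 px; left offset = 0.
Upper-left is one-third across and one-third down within the crop:
x = 0.00 + 1 × 2469.00/3 ≈ 823; y = 283.50 + 1 × 1646.00/3 ≈ 832.

x = 823 px, y = 832 px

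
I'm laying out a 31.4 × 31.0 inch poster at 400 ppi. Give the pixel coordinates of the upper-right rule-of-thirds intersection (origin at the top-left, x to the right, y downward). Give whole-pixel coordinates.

In pixels the canvas is 31.4 × 400 = 12560 wide and 31.0 × 400 = 12400 tall.
The upper-right point is two-thirds across and one-third down:
x = 2 × 12560/3 ≈ 8373; y = 1 × 12400/3 ≈ 4133.

(8373, 4133)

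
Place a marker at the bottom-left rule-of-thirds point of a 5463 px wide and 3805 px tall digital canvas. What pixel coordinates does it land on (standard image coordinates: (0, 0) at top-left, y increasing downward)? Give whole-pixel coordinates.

The bottom-left point sits one-third of the way across and two-thirds of the way down.
x = 1 × 5463/3 ≈ 1821; y = 2 × 3805/3 ≈ 2537.

x = 1821 px, y = 2537 px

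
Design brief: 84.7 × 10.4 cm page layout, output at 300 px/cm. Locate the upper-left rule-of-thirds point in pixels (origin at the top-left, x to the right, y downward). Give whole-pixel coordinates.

(8470, 1040)

In pixels the canvas is 84.7 × 300 = 25410 wide and 10.4 × 300 = 3120 tall.
The upper-left point is one-third across and one-third down:
x = 1 × 25410/3 ≈ 8470; y = 1 × 3120/3 ≈ 1040.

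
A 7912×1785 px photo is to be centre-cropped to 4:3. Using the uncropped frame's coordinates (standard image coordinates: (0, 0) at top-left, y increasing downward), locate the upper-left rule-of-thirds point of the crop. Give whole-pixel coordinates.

x = 3559 px, y = 595 px

7912/1785 > 4/3, so the 4:3 crop keeps the full height 1785 and trims width to 1785 × 4/3 = 2380.00 px.
Left offset = (7912 − 2380.00)/2 = 2766.00 px; top offset = 0.
Upper-left is one-third across and one-third down within the crop:
x = 2766.00 + 1 × 2380.00/3 ≈ 3559; y = 0.00 + 1 × 1785.00/3 ≈ 595.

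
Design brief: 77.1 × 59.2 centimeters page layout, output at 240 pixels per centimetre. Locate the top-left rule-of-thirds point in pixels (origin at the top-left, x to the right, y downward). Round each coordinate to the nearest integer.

In pixels the canvas is 77.1 × 240 = 18504 wide and 59.2 × 240 = 14208 tall.
The top-left point is one-third across and one-third down:
x = 1 × 18504/3 ≈ 6168; y = 1 × 14208/3 ≈ 4736.

(6168, 4736)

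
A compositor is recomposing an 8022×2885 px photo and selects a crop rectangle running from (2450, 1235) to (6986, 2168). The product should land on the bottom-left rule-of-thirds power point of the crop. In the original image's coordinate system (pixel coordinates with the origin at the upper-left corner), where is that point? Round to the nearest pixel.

Crop width = 6986 − 2450 = 4536 px; one third is 1512.00 px.
Crop height = 2168 − 1235 = 933 px; one third is 311.00 px.
The bottom-left point is one-third across and two-thirds down within the crop:
x = 2450 + 1 × 1512.00 ≈ 3962; y = 1235 + 2 × 311.00 ≈ 1857.

(3962, 1857)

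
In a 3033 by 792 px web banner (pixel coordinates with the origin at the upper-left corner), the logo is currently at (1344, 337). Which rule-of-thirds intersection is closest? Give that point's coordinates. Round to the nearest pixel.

Third lines: x ∈ {1011, 2022}, y ∈ {264, 528}.
1344 is closer to x = 1011; 337 is closer to y = 264.
So the nearest intersection is the upper-left power point.

(1011, 264)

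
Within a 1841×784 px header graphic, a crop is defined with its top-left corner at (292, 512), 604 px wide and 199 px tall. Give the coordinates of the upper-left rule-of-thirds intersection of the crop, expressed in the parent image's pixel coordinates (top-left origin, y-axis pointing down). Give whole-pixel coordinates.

x = 493 px, y = 578 px

One third of the crop width 604 is 201.33 px.
One third of the crop height 199 is 66.33 px.
The upper-left point is one-third across and one-third down within the crop:
x = 292 + 1 × 201.33 ≈ 493; y = 512 + 1 × 66.33 ≈ 578.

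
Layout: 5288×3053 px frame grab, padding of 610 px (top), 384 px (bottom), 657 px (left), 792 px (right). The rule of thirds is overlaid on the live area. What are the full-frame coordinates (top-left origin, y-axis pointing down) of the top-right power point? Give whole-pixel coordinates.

Content width = 5288 − 657 − 792 = 3839 px; content height = 3053 − 610 − 384 = 2059 px.
Top-right is two-thirds across and one-third down within the live area.
x = 657 + 2 × 3839/3 = 657 + 2559.33 ≈ 3216
y = 610 + 1 × 2059/3 = 610 + 686.33 ≈ 1296

x = 3216 px, y = 1296 px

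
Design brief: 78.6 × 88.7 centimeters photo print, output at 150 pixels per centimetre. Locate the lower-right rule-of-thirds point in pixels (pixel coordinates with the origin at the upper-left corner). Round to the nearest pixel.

In pixels the canvas is 78.6 × 150 = 11790 wide and 88.7 × 150 = 13305 tall.
The lower-right point is two-thirds across and two-thirds down:
x = 2 × 11790/3 ≈ 7860; y = 2 × 13305/3 ≈ 8870.

(7860, 8870)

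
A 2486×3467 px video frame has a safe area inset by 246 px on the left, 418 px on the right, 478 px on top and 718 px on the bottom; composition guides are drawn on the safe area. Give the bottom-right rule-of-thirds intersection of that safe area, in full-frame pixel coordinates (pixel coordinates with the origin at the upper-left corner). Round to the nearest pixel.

Content width = 2486 − 246 − 418 = 1822 px; content height = 3467 − 478 − 718 = 2271 px.
Bottom-right is two-thirds across and two-thirds down within the safe area.
x = 246 + 2 × 1822/3 = 246 + 1214.67 ≈ 1461
y = 478 + 2 × 2271/3 = 478 + 1514.00 ≈ 1992

(1461, 1992)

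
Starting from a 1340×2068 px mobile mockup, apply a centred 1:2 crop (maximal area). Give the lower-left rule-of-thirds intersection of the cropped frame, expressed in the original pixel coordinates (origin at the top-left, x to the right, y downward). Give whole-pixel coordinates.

1340/2068 > 1/2, so the 1:2 crop keeps the full height 2068 and trims width to 2068 × 1/2 = 1034.00 px.
Left offset = (1340 − 1034.00)/2 = 153.00 px; top offset = 0.
Lower-left is one-third across and two-thirds down within the crop:
x = 153.00 + 1 × 1034.00/3 ≈ 498; y = 0.00 + 2 × 2068.00/3 ≈ 1379.

(498, 1379)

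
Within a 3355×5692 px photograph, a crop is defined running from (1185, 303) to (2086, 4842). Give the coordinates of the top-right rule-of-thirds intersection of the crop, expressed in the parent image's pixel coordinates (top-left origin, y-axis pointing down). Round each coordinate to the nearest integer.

Crop width = 2086 − 1185 = 901 px; one third is 300.33 px.
Crop height = 4842 − 303 = 4539 px; one third is 1513.00 px.
The top-right point is two-thirds across and one-third down within the crop:
x = 1185 + 2 × 300.33 ≈ 1786; y = 303 + 1 × 1513.00 ≈ 1816.

x = 1786 px, y = 1816 px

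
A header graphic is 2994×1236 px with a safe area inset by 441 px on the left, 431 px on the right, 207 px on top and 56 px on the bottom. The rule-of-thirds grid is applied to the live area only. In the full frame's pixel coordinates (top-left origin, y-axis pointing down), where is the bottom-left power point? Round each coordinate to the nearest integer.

(1148, 856)

Content width = 2994 − 441 − 431 = 2122 px; content height = 1236 − 207 − 56 = 973 px.
Bottom-left is one-third across and two-thirds down within the live area.
x = 441 + 1 × 2122/3 = 441 + 707.33 ≈ 1148
y = 207 + 2 × 973/3 = 207 + 648.67 ≈ 856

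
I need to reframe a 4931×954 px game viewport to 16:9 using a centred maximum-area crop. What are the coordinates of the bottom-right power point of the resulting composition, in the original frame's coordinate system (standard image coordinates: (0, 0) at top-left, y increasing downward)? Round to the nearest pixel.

x = 2748 px, y = 636 px

4931/954 > 16/9, so the 16:9 crop keeps the full height 954 and trims width to 954 × 16/9 = 1696.00 px.
Left offset = (4931 − 1696.00)/2 = 1617.50 px; top offset = 0.
Bottom-right is two-thirds across and two-thirds down within the crop:
x = 1617.50 + 2 × 1696.00/3 ≈ 2748; y = 0.00 + 2 × 954.00/3 ≈ 636.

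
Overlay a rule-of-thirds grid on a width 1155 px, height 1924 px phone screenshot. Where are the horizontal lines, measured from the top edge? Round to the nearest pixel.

y = 641 px and y = 1283 px

1924 / 3 = 641.33, so the horizontal lines sit at one and two thirds of 1924.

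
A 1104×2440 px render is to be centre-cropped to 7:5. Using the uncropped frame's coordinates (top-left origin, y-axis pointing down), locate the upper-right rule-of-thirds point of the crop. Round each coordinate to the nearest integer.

1104/2440 < 7/5, so the 7:5 crop keeps the full width 1104 and trims height to 1104 × 5/7 = 788.57 px.
Top offset = (2440 − 788.57)/2 = 825.71 px; left offset = 0.
Upper-right is two-thirds across and one-third down within the crop:
x = 0.00 + 2 × 1104.00/3 ≈ 736; y = 825.71 + 1 × 788.57/3 ≈ 1089.

x = 736 px, y = 1089 px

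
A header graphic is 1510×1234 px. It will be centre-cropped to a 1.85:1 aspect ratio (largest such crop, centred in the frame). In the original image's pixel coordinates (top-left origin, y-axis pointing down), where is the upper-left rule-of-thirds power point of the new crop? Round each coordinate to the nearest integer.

x = 503 px, y = 481 px

1510/1234 < 1.85/1, so the 1.85:1 crop keeps the full width 1510 and trims height to 1510 × 1/1.85 = 816.22 px.
Top offset = (1234 − 816.22)/2 = 208.89 px; left offset = 0.
Upper-left is one-third across and one-third down within the crop:
x = 0.00 + 1 × 1510.00/3 ≈ 503; y = 208.89 + 1 × 816.22/3 ≈ 481.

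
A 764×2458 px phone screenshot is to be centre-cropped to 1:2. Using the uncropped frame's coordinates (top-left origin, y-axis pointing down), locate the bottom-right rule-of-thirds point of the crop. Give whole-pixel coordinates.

x = 509 px, y = 1484 px

764/2458 < 1/2, so the 1:2 crop keeps the full width 764 and trims height to 764 × 2/1 = 1528.00 px.
Top offset = (2458 − 1528.00)/2 = 465.00 px; left offset = 0.
Bottom-right is two-thirds across and two-thirds down within the crop:
x = 0.00 + 2 × 764.00/3 ≈ 509; y = 465.00 + 2 × 1528.00/3 ≈ 1484.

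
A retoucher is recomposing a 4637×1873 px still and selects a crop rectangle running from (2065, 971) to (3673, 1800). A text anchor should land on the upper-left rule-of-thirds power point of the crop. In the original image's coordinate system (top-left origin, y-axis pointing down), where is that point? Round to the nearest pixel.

(2601, 1247)

Crop width = 3673 − 2065 = 1608 px; one third is 536.00 px.
Crop height = 1800 − 971 = 829 px; one third is 276.33 px.
The upper-left point is one-third across and one-third down within the crop:
x = 2065 + 1 × 536.00 ≈ 2601; y = 971 + 1 × 276.33 ≈ 1247.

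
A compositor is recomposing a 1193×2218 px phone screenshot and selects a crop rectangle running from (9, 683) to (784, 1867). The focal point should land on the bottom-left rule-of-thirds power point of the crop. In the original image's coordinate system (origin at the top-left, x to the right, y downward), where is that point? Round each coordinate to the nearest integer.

Crop width = 784 − 9 = 775 px; one third is 258.33 px.
Crop height = 1867 − 683 = 1184 px; one third is 394.67 px.
The bottom-left point is one-third across and two-thirds down within the crop:
x = 9 + 1 × 258.33 ≈ 267; y = 683 + 2 × 394.67 ≈ 1472.

x = 267 px, y = 1472 px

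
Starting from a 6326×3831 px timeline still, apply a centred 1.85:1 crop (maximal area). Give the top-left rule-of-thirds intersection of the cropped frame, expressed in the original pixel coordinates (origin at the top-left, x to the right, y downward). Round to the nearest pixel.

6326/3831 < 1.85/1, so the 1.85:1 crop keeps the full width 6326 and trims height to 6326 × 1/1.85 = 3419.46 px.
Top offset = (3831 − 3419.46)/2 = 205.77 px; left offset = 0.
Top-left is one-third across and one-third down within the crop:
x = 0.00 + 1 × 6326.00/3 ≈ 2109; y = 205.77 + 1 × 3419.46/3 ≈ 1346.

x = 2109 px, y = 1346 px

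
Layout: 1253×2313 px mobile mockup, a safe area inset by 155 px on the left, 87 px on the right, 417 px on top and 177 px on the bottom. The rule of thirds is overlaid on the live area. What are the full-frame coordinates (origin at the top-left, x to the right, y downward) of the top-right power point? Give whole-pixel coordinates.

Content width = 1253 − 155 − 87 = 1011 px; content height = 2313 − 417 − 177 = 1719 px.
Top-right is two-thirds across and one-third down within the live area.
x = 155 + 2 × 1011/3 = 155 + 674.00 ≈ 829
y = 417 + 1 × 1719/3 = 417 + 573.00 ≈ 990

(829, 990)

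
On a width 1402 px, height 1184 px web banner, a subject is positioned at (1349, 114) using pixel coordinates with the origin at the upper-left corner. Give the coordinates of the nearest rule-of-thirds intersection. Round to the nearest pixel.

x = 935 px, y = 395 px

Third lines: x ∈ {467, 935}, y ∈ {395, 789}.
1349 is closer to x = 935; 114 is closer to y = 395.
So the nearest intersection is the upper-right power point.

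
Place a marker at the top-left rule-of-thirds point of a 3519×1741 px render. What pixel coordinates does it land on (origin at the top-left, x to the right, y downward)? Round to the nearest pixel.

(1173, 580)

The top-left point sits one-third of the way across and one-third of the way down.
x = 1 × 3519/3 ≈ 1173; y = 1 × 1741/3 ≈ 580.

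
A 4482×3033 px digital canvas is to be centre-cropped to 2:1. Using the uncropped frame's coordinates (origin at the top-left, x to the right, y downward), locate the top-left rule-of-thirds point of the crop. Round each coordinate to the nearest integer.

4482/3033 < 2/1, so the 2:1 crop keeps the full width 4482 and trims height to 4482 × 1/2 = 2241.00 px.
Top offset = (3033 − 2241.00)/2 = 396.00 px; left offset = 0.
Top-left is one-third across and one-third down within the crop:
x = 0.00 + 1 × 4482.00/3 ≈ 1494; y = 396.00 + 1 × 2241.00/3 ≈ 1143.

x = 1494 px, y = 1143 px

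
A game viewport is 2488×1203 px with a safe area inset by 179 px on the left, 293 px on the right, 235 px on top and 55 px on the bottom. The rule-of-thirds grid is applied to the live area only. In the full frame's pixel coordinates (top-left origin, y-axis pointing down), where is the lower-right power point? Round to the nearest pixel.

x = 1523 px, y = 844 px

Content width = 2488 − 179 − 293 = 2016 px; content height = 1203 − 235 − 55 = 913 px.
Lower-right is two-thirds across and two-thirds down within the live area.
x = 179 + 2 × 2016/3 = 179 + 1344.00 ≈ 1523
y = 235 + 2 × 913/3 = 235 + 608.67 ≈ 844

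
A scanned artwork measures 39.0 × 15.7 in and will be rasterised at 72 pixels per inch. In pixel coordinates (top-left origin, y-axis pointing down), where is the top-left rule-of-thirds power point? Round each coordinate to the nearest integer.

In pixels the canvas is 39.0 × 72 = 2808 wide and 15.7 × 72 = 1130.4 tall.
The top-left point is one-third across and one-third down:
x = 1 × 2808/3 ≈ 936; y = 1 × 1130.4/3 ≈ 377.

x = 936 px, y = 377 px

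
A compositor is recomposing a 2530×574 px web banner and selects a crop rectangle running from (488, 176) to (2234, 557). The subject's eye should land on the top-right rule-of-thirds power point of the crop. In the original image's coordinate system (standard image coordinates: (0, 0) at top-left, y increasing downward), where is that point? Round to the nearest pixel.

(1652, 303)

Crop width = 2234 − 488 = 1746 px; one third is 582.00 px.
Crop height = 557 − 176 = 381 px; one third is 127.00 px.
The top-right point is two-thirds across and one-third down within the crop:
x = 488 + 2 × 582.00 ≈ 1652; y = 176 + 1 × 127.00 ≈ 303.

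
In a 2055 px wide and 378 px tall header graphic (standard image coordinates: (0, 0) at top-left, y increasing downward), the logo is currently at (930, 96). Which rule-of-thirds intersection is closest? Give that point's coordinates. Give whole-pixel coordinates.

Third lines: x ∈ {685, 1370}, y ∈ {126, 252}.
930 is closer to x = 685; 96 is closer to y = 126.
So the nearest intersection is the upper-left power point.

x = 685 px, y = 126 px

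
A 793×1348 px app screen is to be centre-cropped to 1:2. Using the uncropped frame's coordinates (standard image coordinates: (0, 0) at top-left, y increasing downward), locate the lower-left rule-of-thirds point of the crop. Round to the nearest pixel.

793/1348 > 1/2, so the 1:2 crop keeps the full height 1348 and trims width to 1348 × 1/2 = 674.00 px.
Left offset = (793 − 674.00)/2 = 59.50 px; top offset = 0.
Lower-left is one-third across and two-thirds down within the crop:
x = 59.50 + 1 × 674.00/3 ≈ 284; y = 0.00 + 2 × 1348.00/3 ≈ 899.

x = 284 px, y = 899 px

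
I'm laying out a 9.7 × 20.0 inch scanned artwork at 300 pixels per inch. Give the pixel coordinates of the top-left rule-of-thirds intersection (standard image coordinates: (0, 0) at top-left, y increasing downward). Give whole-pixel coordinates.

x = 970 px, y = 2000 px

In pixels the canvas is 9.7 × 300 = 2910 wide and 20.0 × 300 = 6000 tall.
The top-left point is one-third across and one-third down:
x = 1 × 2910/3 ≈ 970; y = 1 × 6000/3 ≈ 2000.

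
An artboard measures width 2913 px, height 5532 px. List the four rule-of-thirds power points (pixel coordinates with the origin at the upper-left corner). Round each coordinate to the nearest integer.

One third of 2913 is 971; one third of 5532 is 1844.
Vertical third lines at x = 971 and x = 1942; horizontal third lines at y = 1844 and y = 3688.

(971, 1844), (1942, 1844), (971, 3688), (1942, 3688)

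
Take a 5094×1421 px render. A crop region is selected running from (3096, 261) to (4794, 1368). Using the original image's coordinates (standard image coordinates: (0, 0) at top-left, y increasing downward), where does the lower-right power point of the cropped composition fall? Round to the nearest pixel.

Crop width = 4794 − 3096 = 1698 px; one third is 566.00 px.
Crop height = 1368 − 261 = 1107 px; one third is 369.00 px.
The lower-right point is two-thirds across and two-thirds down within the crop:
x = 3096 + 2 × 566.00 ≈ 4228; y = 261 + 2 × 369.00 ≈ 999.

x = 4228 px, y = 999 px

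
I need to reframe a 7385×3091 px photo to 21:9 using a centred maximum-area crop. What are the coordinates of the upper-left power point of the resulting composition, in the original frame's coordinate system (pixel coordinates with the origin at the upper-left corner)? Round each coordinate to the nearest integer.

7385/3091 > 21/9, so the 21:9 crop keeps the full height 3091 and trims width to 3091 × 21/9 = 7212.33 px.
Left offset = (7385 − 7212.33)/2 = 86.33 px; top offset = 0.
Upper-left is one-third across and one-third down within the crop:
x = 86.33 + 1 × 7212.33/3 ≈ 2490; y = 0.00 + 1 × 3091.00/3 ≈ 1030.

(2490, 1030)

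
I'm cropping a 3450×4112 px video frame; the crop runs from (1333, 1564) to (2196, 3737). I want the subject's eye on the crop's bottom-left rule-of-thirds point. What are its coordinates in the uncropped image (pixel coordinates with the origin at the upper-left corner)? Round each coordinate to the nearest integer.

Crop width = 2196 − 1333 = 863 px; one third is 287.67 px.
Crop height = 3737 − 1564 = 2173 px; one third is 724.33 px.
The bottom-left point is one-third across and two-thirds down within the crop:
x = 1333 + 1 × 287.67 ≈ 1621; y = 1564 + 2 × 724.33 ≈ 3013.

x = 1621 px, y = 3013 px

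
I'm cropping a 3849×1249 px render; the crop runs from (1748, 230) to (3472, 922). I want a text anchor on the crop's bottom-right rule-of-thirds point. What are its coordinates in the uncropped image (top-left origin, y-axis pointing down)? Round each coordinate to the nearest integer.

Crop width = 3472 − 1748 = 1724 px; one third is 574.67 px.
Crop height = 922 − 230 = 692 px; one third is 230.67 px.
The bottom-right point is two-thirds across and two-thirds down within the crop:
x = 1748 + 2 × 574.67 ≈ 2897; y = 230 + 2 × 230.67 ≈ 691.

(2897, 691)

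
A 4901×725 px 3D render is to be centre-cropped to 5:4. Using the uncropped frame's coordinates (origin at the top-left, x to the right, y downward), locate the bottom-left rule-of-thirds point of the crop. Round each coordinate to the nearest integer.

x = 2299 px, y = 483 px

4901/725 > 5/4, so the 5:4 crop keeps the full height 725 and trims width to 725 × 5/4 = 906.25 px.
Left offset = (4901 − 906.25)/2 = 1997.38 px; top offset = 0.
Bottom-left is one-third across and two-thirds down within the crop:
x = 1997.38 + 1 × 906.25/3 ≈ 2299; y = 0.00 + 2 × 725.00/3 ≈ 483.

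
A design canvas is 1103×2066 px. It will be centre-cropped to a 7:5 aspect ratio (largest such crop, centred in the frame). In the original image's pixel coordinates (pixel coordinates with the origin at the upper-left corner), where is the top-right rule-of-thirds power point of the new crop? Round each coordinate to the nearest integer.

x = 735 px, y = 902 px

1103/2066 < 7/5, so the 7:5 crop keeps the full width 1103 and trims height to 1103 × 5/7 = 787.86 px.
Top offset = (2066 − 787.86)/2 = 639.07 px; left offset = 0.
Top-right is two-thirds across and one-third down within the crop:
x = 0.00 + 2 × 1103.00/3 ≈ 735; y = 639.07 + 1 × 787.86/3 ≈ 902.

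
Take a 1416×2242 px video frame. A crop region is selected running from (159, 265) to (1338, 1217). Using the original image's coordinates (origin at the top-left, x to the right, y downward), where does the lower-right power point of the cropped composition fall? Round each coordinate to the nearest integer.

(945, 900)

Crop width = 1338 − 159 = 1179 px; one third is 393.00 px.
Crop height = 1217 − 265 = 952 px; one third is 317.33 px.
The lower-right point is two-thirds across and two-thirds down within the crop:
x = 159 + 2 × 393.00 ≈ 945; y = 265 + 2 × 317.33 ≈ 900.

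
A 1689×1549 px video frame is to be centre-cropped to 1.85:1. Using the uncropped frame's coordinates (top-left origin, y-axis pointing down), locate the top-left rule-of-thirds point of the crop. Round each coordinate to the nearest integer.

x = 563 px, y = 622 px

1689/1549 < 1.85/1, so the 1.85:1 crop keeps the full width 1689 and trims height to 1689 × 1/1.85 = 912.97 px.
Top offset = (1549 − 912.97)/2 = 318.01 px; left offset = 0.
Top-left is one-third across and one-third down within the crop:
x = 0.00 + 1 × 1689.00/3 ≈ 563; y = 318.01 + 1 × 912.97/3 ≈ 622.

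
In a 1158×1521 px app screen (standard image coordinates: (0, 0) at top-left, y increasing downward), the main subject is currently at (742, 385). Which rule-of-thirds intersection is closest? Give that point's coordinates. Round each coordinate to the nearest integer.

Third lines: x ∈ {386, 772}, y ∈ {507, 1014}.
742 is closer to x = 772; 385 is closer to y = 507.
So the nearest intersection is the upper-right power point.

(772, 507)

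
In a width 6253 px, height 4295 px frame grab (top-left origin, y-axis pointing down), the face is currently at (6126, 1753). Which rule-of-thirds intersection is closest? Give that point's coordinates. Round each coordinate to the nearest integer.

Third lines: x ∈ {2084, 4169}, y ∈ {1432, 2863}.
6126 is closer to x = 4169; 1753 is closer to y = 1432.
So the nearest intersection is the upper-right power point.

x = 4169 px, y = 1432 px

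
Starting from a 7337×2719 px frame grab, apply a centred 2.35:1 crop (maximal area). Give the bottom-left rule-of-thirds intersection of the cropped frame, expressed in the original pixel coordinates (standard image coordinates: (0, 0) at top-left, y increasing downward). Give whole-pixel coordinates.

7337/2719 > 2.35/1, so the 2.35:1 crop keeps the full height 2719 and trims width to 2719 × 2.35/1 = 6389.65 px.
Left offset = (7337 − 6389.65)/2 = 473.67 px; top offset = 0.
Bottom-left is one-third across and two-thirds down within the crop:
x = 473.67 + 1 × 6389.65/3 ≈ 2604; y = 0.00 + 2 × 2719.00/3 ≈ 1813.

x = 2604 px, y = 1813 px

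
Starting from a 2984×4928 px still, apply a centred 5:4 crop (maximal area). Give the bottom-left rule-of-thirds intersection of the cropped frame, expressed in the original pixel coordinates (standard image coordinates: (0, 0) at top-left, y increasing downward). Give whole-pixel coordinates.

2984/4928 < 5/4, so the 5:4 crop keeps the full width 2984 and trims height to 2984 × 4/5 = 2387.20 px.
Top offset = (4928 − 2387.20)/2 = 1270.40 px; left offset = 0.
Bottom-left is one-third across and two-thirds down within the crop:
x = 0.00 + 1 × 2984.00/3 ≈ 995; y = 1270.40 + 2 × 2387.20/3 ≈ 2862.

(995, 2862)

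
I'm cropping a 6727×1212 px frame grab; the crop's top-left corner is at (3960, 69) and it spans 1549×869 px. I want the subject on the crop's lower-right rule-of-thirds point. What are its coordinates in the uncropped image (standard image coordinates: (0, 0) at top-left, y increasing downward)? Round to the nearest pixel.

x = 4993 px, y = 648 px

One third of the crop width 1549 is 516.33 px.
One third of the crop height 869 is 289.67 px.
The lower-right point is two-thirds across and two-thirds down within the crop:
x = 3960 + 2 × 516.33 ≈ 4993; y = 69 + 2 × 289.67 ≈ 648.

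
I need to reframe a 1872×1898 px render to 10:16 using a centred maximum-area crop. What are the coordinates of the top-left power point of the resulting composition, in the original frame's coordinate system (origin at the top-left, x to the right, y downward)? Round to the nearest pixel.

1872/1898 > 10/16, so the 10:16 crop keeps the full height 1898 and trims width to 1898 × 10/16 = 1186.25 px.
Left offset = (1872 − 1186.25)/2 = 342.88 px; top offset = 0.
Top-left is one-third across and one-third down within the crop:
x = 342.88 + 1 × 1186.25/3 ≈ 738; y = 0.00 + 1 × 1898.00/3 ≈ 633.

x = 738 px, y = 633 px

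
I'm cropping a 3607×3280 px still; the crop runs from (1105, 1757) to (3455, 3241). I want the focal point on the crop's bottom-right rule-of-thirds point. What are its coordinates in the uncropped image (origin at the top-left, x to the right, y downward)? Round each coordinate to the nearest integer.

(2672, 2746)

Crop width = 3455 − 1105 = 2350 px; one third is 783.33 px.
Crop height = 3241 − 1757 = 1484 px; one third is 494.67 px.
The bottom-right point is two-thirds across and two-thirds down within the crop:
x = 1105 + 2 × 783.33 ≈ 2672; y = 1757 + 2 × 494.67 ≈ 2746.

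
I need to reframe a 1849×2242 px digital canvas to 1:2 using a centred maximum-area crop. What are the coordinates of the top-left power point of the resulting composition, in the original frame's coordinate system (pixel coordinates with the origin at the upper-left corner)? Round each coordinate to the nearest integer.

(738, 747)

1849/2242 > 1/2, so the 1:2 crop keeps the full height 2242 and trims width to 2242 × 1/2 = 1121.00 px.
Left offset = (1849 − 1121.00)/2 = 364.00 px; top offset = 0.
Top-left is one-third across and one-third down within the crop:
x = 364.00 + 1 × 1121.00/3 ≈ 738; y = 0.00 + 1 × 2242.00/3 ≈ 747.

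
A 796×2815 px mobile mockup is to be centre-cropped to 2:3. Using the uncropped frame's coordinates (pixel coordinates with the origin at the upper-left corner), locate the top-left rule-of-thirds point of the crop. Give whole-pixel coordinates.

x = 265 px, y = 1209 px

796/2815 < 2/3, so the 2:3 crop keeps the full width 796 and trims height to 796 × 3/2 = 1194.00 px.
Top offset = (2815 − 1194.00)/2 = 810.50 px; left offset = 0.
Top-left is one-third across and one-third down within the crop:
x = 0.00 + 1 × 796.00/3 ≈ 265; y = 810.50 + 1 × 1194.00/3 ≈ 1209.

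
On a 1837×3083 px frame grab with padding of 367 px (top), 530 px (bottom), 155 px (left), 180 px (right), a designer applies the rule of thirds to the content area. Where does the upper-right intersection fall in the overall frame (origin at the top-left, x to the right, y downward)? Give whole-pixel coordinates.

Content width = 1837 − 155 − 180 = 1502 px; content height = 3083 − 367 − 530 = 2186 px.
Upper-right is two-thirds across and one-third down within the content area.
x = 155 + 2 × 1502/3 = 155 + 1001.33 ≈ 1156
y = 367 + 1 × 2186/3 = 367 + 728.67 ≈ 1096

(1156, 1096)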